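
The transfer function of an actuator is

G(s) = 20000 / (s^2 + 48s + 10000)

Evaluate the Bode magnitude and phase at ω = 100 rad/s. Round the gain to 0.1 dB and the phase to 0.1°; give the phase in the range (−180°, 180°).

12.4 dB, -90.0°

At s = jω = j100:
quadratic: (j100)² + 48·j100 + 10000 = 0 + j4800 → |·| ≈ 4800, ∠ ≈ 90.00°
|G| = 20000 / 4800 ≈ 4.1667
Gain = 20 log₁₀(4.1667) ≈ 12.40 dB
∠G = 0.00° − 90.00° = -90.00°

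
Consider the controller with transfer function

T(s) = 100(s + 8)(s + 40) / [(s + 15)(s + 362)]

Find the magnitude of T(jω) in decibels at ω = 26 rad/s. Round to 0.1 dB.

At s = jω = j26:
zero (s+8): 8 + j26 → |·| = √(8²+26²) = √740 ≈ 27.203, ∠ = arctan(26/8) ≈ 72.90°
zero (s+40): 40 + j26 → |·| = √(40²+26²) = √2276 ≈ 47.707, ∠ = arctan(26/40) ≈ 33.02°
pole (s+15): 15 + j26 → |·| = √(15²+26²) = √901 ≈ 30.017, ∠ = arctan(26/15) ≈ 60.02°
pole (s+362): 362 + j26 → |·| = √(362²+26²) = √131720 ≈ 362.93, ∠ = arctan(26/362) ≈ 4.11°
|T| = 100 · 1297.8 / 10894 ≈ 11.913
Gain = 20 log₁₀(11.913) ≈ 21.52 dB

21.5 dB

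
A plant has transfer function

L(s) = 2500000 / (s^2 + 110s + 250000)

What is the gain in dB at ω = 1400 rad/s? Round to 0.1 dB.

At s = jω = j1400:
quadratic: (j1400)² + 110·j1400 + 250000 = -1710000 + j154000 → |·| ≈ 1.7169e+06, ∠ ≈ 174.85°
|L| = 2500000 / 1.7169e+06 ≈ 1.4561
Gain = 20 log₁₀(1.4561) ≈ 3.26 dB

3.3 dB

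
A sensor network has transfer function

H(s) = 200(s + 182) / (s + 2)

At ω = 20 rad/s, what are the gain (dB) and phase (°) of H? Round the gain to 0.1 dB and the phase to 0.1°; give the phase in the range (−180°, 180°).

65.2 dB, -78.0°

At s = jω = j20:
zero (s+182): 182 + j20 → |·| = √(182²+20²) = √33524 ≈ 183.1, ∠ = arctan(20/182) ≈ 6.27°
pole (s+2): 2 + j20 → |·| = √(2²+20²) = √404 ≈ 20.1, ∠ = arctan(20/2) ≈ 84.29°
|H| = 200 · 183.1 / 20.1 ≈ 1821.9
Gain = 20 log₁₀(1821.9) ≈ 65.21 dB
∠H = 6.27° − 84.29° = -78.02°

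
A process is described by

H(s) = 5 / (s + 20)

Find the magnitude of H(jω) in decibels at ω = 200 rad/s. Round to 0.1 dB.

-32.1 dB

Substitute s = j200:
Numerator: 5 = 5 + j0
Denominator: (j200) + 20 = 20 + j200
|N| = √(5² + 0²) ≈ 5, ∠N ≈ 0.00°
|D| = √(20² + 200²) ≈ 201, ∠D ≈ 84.29°
|H| = 5 / 201 ≈ 0.024876
Gain = 20 log₁₀(0.024876) ≈ -32.08 dB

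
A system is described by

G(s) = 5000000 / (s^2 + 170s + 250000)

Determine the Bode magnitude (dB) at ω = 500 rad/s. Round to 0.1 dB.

At s = jω = j500:
quadratic: (j500)² + 170·j500 + 250000 = 0 + j85000 → |·| ≈ 85000, ∠ ≈ 90.00°
|G| = 5000000 / 85000 ≈ 58.824
Gain = 20 log₁₀(58.824) ≈ 35.39 dB

35.4 dB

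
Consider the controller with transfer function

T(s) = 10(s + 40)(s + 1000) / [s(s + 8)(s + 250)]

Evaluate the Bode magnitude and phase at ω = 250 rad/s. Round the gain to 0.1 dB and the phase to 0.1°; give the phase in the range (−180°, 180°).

-18.6 dB, -128.2°

At s = jω = j250:
zero (s+40): 40 + j250 → |·| = √(40²+250²) = √64100 ≈ 253.18, ∠ = arctan(250/40) ≈ 80.91°
zero (s+1000): 1000 + j250 → |·| = √(1000²+250²) = √1062500 ≈ 1030.8, ∠ = arctan(250/1000) ≈ 14.04°
pole (s+8): 8 + j250 → |·| = √(8²+250²) = √62564 ≈ 250.13, ∠ = arctan(250/8) ≈ 88.17°
pole (s+250): 250 + j250 → |·| = √(250²+250²) = √125000 ≈ 353.55, ∠ = arctan(250/250) ≈ 45.00°
pole at origin: |s| = 250, ∠ = 90.00° (in denominator)
|T| = 10 · 2.6098e+05 / 2.2108e+07 ≈ 0.11805
Gain = 20 log₁₀(0.11805) ≈ -18.56 dB
∠T = 94.95° − 223.17° = -128.22°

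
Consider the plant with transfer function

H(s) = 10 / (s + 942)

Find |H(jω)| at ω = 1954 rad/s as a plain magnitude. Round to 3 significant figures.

0.00461

Substitute s = j1954:
Numerator: 10 = 10 + j0
Denominator: (j1954) + 942 = 942 + j1954
|N| = √(10² + 0²) ≈ 10, ∠N ≈ 0.00°
|D| = √(942² + 1954²) ≈ 2169.2, ∠D ≈ 64.26°
|H| = 10 / 2169.2 ≈ 0.00461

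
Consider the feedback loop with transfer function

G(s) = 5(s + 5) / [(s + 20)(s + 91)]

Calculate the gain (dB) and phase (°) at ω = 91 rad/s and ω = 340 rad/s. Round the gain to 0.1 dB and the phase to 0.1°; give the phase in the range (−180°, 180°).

ω = 91: -28.4 dB, -35.7°; ω = 340: -37.0 dB, -72.5°

At s = jω = j91:
zero (s+5): 5 + j91 → |·| = √(5²+91²) = √8306 ≈ 91.137, ∠ = arctan(91/5) ≈ 86.86°
pole (s+20): 20 + j91 → |·| = √(20²+91²) = √8681 ≈ 93.172, ∠ = arctan(91/20) ≈ 77.60°
pole (s+91): 91 + j91 → |·| = √(91²+91²) = √16562 ≈ 128.69, ∠ = arctan(91/91) ≈ 45.00°
|G| = 5 · 91.137 / 11990 ≈ 0.038005
Gain = 20 log₁₀(0.038005) ≈ -28.40 dB
∠G = 86.86° − 122.60° = -35.74°

At s = jω = j340:
zero (s+5): 5 + j340 → |·| = √(5²+340²) = √115625 ≈ 340.04, ∠ = arctan(340/5) ≈ 89.16°
pole (s+20): 20 + j340 → |·| = √(20²+340²) = √116000 ≈ 340.59, ∠ = arctan(340/20) ≈ 86.63°
pole (s+91): 91 + j340 → |·| = √(91²+340²) = √123881 ≈ 351.97, ∠ = arctan(340/91) ≈ 75.02°
|G| = 5 · 340.04 / 1.1988e+05 ≈ 0.014183
Gain = 20 log₁₀(0.014183) ≈ -36.96 dB
∠G = 89.16° − 161.65° = -72.49°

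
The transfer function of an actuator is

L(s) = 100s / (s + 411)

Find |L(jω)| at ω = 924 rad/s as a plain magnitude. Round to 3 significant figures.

At s = jω = j924:
zero at origin: s = j924 → |·| = 924, ∠ = 90.00°
pole (s+411): 411 + j924 → |·| = √(411²+924²) = √1022697 ≈ 1011.3, ∠ = arctan(924/411) ≈ 66.02°
|L| = 100 · 924 / 1011.3 ≈ 91.368

91.4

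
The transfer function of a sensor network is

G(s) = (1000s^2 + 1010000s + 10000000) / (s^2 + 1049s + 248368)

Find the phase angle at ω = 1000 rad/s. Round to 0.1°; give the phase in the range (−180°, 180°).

8.8°

Substitute s = j1000:
Numerator: 1000(j1000)^2 + 1010000(j1000) + 10000000 = -990000000 + j1010000000
Denominator: (j1000)^2 + 1049(j1000) + 248368 = -751632 + j1049000
|N| = √(990000000² + 1010000000²) ≈ 1.4143e+09, ∠N ≈ 134.43°
|D| = √(751632² + 1049000²) ≈ 1.2905e+06, ∠D ≈ 125.62°
∠G = 134.43° − 125.62° = 8.81°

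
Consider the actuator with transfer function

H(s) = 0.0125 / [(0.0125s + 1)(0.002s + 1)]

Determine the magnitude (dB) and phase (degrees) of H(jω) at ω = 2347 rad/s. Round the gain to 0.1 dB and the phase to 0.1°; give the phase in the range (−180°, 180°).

At ω = 2347 rad/s:
pole (1 + j2347·0.0125) = 1 + j29.3375 → |·| ≈ 29.355, ∠ ≈ 88.05°
pole (1 + j2347·0.002) = 1 + j4.694 → |·| ≈ 4.7993, ∠ ≈ 77.97°
|H| = 0.0125 · 1 / (29.355 · 4.7993) ≈ 8.8726e-05
Gain = 20 log₁₀(8.8726e-05) ≈ -81.04 dB
∠H = (0°) − (88.05° + 77.97°) = -166.02°

-81.0 dB, -166.0°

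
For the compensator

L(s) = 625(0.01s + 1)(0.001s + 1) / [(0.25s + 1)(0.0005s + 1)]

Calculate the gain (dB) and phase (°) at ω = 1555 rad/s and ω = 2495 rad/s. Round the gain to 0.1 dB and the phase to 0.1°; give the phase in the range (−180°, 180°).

ω = 1555: 31.3 dB, 15.9°; ω = 2495: 32.5 dB, 14.7°

At ω = 1555 rad/s:
zero (1 + j1555·0.01) = 1 + j15.55 → |·| ≈ 15.582, ∠ ≈ 86.32°
zero (1 + j1555·0.001) = 1 + j1.555 → |·| ≈ 1.8488, ∠ ≈ 57.26°
pole (1 + j1555·0.25) = 1 + j388.75 → |·| ≈ 388.75, ∠ ≈ 89.85°
pole (1 + j1555·0.0005) = 1 + j0.7775 → |·| ≈ 1.2667, ∠ ≈ 37.87°
|L| = 625 · 15.582 · 1.8488 / (388.75 · 1.2667) ≈ 36.564
Gain = 20 log₁₀(36.564) ≈ 31.26 dB
∠L = (86.32° + 57.26°) − (89.85° + 37.87°) = 15.86°

At ω = 2495 rad/s:
zero (1 + j2495·0.01) = 1 + j24.95 → |·| ≈ 24.97, ∠ ≈ 87.70°
zero (1 + j2495·0.001) = 1 + j2.495 → |·| ≈ 2.6879, ∠ ≈ 68.16°
pole (1 + j2495·0.25) = 1 + j623.75 → |·| ≈ 623.75, ∠ ≈ 89.91°
pole (1 + j2495·0.0005) = 1 + j1.2475 → |·| ≈ 1.5988, ∠ ≈ 51.28°
|L| = 625 · 24.97 · 2.6879 / (623.75 · 1.5988) ≈ 42.064
Gain = 20 log₁₀(42.064) ≈ 32.48 dB
∠L = (87.70° + 68.16°) − (89.91° + 51.28°) = 14.67°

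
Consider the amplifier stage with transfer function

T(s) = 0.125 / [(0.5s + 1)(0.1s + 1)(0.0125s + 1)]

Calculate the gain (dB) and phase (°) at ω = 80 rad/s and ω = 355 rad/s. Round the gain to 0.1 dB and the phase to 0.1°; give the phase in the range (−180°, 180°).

ω = 80: -71.2 dB, 143.6°; ω = 355: -107.2 dB, 104.6°

At ω = 80 rad/s:
pole (1 + j80·0.5) = 1 + j40 → |·| ≈ 40.012, ∠ ≈ 88.57°
pole (1 + j80·0.1) = 1 + j8 → |·| ≈ 8.0623, ∠ ≈ 82.87°
pole (1 + j80·0.0125) = 1 + j1 → |·| ≈ 1.4142, ∠ ≈ 45.00°
|T| = 0.125 · 1 / (40.012 · 8.0623 · 1.4142) ≈ 0.000274
Gain = 20 log₁₀(0.000274) ≈ -71.24 dB
∠T = (0°) − (88.57° + 82.87° + 45.00°) = -216.44° ≡ 143.56° (principal value)

At ω = 355 rad/s:
pole (1 + j355·0.5) = 1 + j177.5 → |·| ≈ 177.5, ∠ ≈ 89.68°
pole (1 + j355·0.1) = 1 + j35.5 → |·| ≈ 35.514, ∠ ≈ 88.39°
pole (1 + j355·0.0125) = 1 + j4.4375 → |·| ≈ 4.5488, ∠ ≈ 77.30°
|T| = 0.125 · 1 / (177.5 · 35.514 · 4.5488) ≈ 4.3593e-06
Gain = 20 log₁₀(4.3593e-06) ≈ -107.21 dB
∠T = (0°) − (89.68° + 88.39° + 77.30°) = -255.37° ≡ 104.63° (principal value)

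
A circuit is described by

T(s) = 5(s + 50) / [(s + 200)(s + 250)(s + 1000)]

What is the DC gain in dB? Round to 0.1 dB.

-106.0 dB

T(0) = 5·50 / (200·250·1000) = 5e-06
20 log₁₀(5e-06) ≈ -106.02 dB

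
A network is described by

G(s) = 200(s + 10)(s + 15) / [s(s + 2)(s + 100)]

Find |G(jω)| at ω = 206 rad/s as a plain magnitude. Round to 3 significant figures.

0.877

At s = jω = j206:
zero (s+10): 10 + j206 → |·| = √(10²+206²) = √42536 ≈ 206.24, ∠ = arctan(206/10) ≈ 87.22°
zero (s+15): 15 + j206 → |·| = √(15²+206²) = √42661 ≈ 206.55, ∠ = arctan(206/15) ≈ 85.84°
pole (s+2): 2 + j206 → |·| = √(2²+206²) = √42440 ≈ 206.01, ∠ = arctan(206/2) ≈ 89.44°
pole (s+100): 100 + j206 → |·| = √(100²+206²) = √52436 ≈ 228.99, ∠ = arctan(206/100) ≈ 64.11°
pole at origin: |s| = 206, ∠ = 90.00° (in denominator)
|G| = 200 · 42599 / 9.7179e+06 ≈ 0.87671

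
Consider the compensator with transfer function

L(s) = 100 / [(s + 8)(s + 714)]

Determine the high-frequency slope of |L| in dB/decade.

Each pole contributes −20 dB/decade at high frequency; each zero contributes +20 dB/decade.
Net: 0 zero(s) − 2 pole(s) → -40 dB/decade.

-40 dB/decade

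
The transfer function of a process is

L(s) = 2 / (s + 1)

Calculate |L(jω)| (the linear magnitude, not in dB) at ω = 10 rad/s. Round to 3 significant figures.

At s = jω = j10:
pole (s+1): 1 + j10 → |·| = √(1²+10²) = √101 ≈ 10.05, ∠ = arctan(10/1) ≈ 84.29°
|L| = 2 / 10.05 ≈ 0.199

0.199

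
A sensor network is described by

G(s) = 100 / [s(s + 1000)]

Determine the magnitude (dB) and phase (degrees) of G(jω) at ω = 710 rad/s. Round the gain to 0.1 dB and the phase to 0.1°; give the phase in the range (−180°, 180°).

At s = jω = j710:
pole (s+1000): 1000 + j710 → |·| = √(1000²+710²) = √1504100 ≈ 1226.4, ∠ = arctan(710/1000) ≈ 35.37°
pole at origin: |s| = 710, ∠ = 90.00° (in denominator)
|G| = 100 / 8.7074e+05 ≈ 0.00011484
Gain = 20 log₁₀(0.00011484) ≈ -78.80 dB
∠G = 0.00° − 125.37° = -125.37°

-78.8 dB, -125.4°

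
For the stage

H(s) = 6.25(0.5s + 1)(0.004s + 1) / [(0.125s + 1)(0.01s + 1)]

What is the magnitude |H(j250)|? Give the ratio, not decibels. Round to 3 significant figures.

13.1

At ω = 250 rad/s:
zero (1 + j250·0.5) = 1 + j125 → |·| ≈ 125, ∠ ≈ 89.54°
zero (1 + j250·0.004) = 1 + j1 → |·| ≈ 1.4142, ∠ ≈ 45.00°
pole (1 + j250·0.125) = 1 + j31.25 → |·| ≈ 31.266, ∠ ≈ 88.17°
pole (1 + j250·0.01) = 1 + j2.5 → |·| ≈ 2.6926, ∠ ≈ 68.20°
|H| = 6.25 · 125 · 1.4142 / (31.266 · 2.6926) ≈ 13.124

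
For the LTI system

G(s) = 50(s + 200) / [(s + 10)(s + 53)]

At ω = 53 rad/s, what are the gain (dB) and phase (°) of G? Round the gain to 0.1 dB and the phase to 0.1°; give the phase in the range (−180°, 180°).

At s = jω = j53:
zero (s+200): 200 + j53 → |·| = √(200²+53²) = √42809 ≈ 206.9, ∠ = arctan(53/200) ≈ 14.84°
pole (s+10): 10 + j53 → |·| = √(10²+53²) = √2909 ≈ 53.935, ∠ = arctan(53/10) ≈ 79.32°
pole (s+53): 53 + j53 → |·| = √(53²+53²) = √5618 ≈ 74.953, ∠ = arctan(53/53) ≈ 45.00°
|G| = 50 · 206.9 / 4042.6 ≈ 2.559
Gain = 20 log₁₀(2.559) ≈ 8.16 dB
∠G = 14.84° − 124.32° = -109.48°

8.2 dB, -109.5°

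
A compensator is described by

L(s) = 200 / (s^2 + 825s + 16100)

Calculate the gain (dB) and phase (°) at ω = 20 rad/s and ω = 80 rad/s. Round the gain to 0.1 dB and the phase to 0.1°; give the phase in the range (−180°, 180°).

ω = 20: -41.1 dB, -46.4°; ω = 80: -50.5 dB, -81.6°

Substitute s = j20:
Numerator: 200 = 200 + j0
Denominator: (j20)^2 + 825(j20) + 16100 = 15700 + j16500
|N| = √(200² + 0²) ≈ 200, ∠N ≈ 0.00°
|D| = √(15700² + 16500²) ≈ 22776, ∠D ≈ 46.42°
|L| = 200 / 22776 ≈ 0.0087812
Gain = 20 log₁₀(0.0087812) ≈ -41.13 dB
∠L = 0.00° − 46.42° = -46.42°

Substitute s = j80:
Numerator: 200 = 200 + j0
Denominator: (j80)^2 + 825(j80) + 16100 = 9700 + j66000
|N| = √(200² + 0²) ≈ 200, ∠N ≈ 0.00°
|D| = √(9700² + 66000²) ≈ 66709, ∠D ≈ 81.64°
|L| = 200 / 66709 ≈ 0.0029981
Gain = 20 log₁₀(0.0029981) ≈ -50.46 dB
∠L = 0.00° − 81.64° = -81.64°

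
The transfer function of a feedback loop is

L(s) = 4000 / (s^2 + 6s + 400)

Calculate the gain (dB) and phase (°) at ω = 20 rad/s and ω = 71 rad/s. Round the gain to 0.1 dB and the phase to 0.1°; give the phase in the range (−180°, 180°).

At s = jω = j20:
quadratic: (j20)² + 6·j20 + 400 = 0 + j120 → |·| ≈ 120, ∠ ≈ 90.00°
|L| = 4000 / 120 ≈ 33.333
Gain = 20 log₁₀(33.333) ≈ 30.46 dB
∠L = 0.00° − 90.00° = -90.00°

At s = jω = j71:
quadratic: (j71)² + 6·j71 + 400 = -4641 + j426 → |·| ≈ 4660.5, ∠ ≈ 174.76°
|L| = 4000 / 4660.5 ≈ 0.85828
Gain = 20 log₁₀(0.85828) ≈ -1.33 dB
∠L = 0.00° − 174.76° = -174.76°

ω = 20: 30.5 dB, -90.0°; ω = 71: -1.3 dB, -174.8°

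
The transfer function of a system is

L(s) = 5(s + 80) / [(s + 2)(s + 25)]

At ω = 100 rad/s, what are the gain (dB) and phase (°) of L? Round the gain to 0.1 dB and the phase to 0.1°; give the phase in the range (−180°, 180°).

-24.1 dB, -113.5°

At s = jω = j100:
zero (s+80): 80 + j100 → |·| = √(80²+100²) = √16400 ≈ 128.06, ∠ = arctan(100/80) ≈ 51.34°
pole (s+2): 2 + j100 → |·| = √(2²+100²) = √10004 ≈ 100.02, ∠ = arctan(100/2) ≈ 88.85°
pole (s+25): 25 + j100 → |·| = √(25²+100²) = √10625 ≈ 103.08, ∠ = arctan(100/25) ≈ 75.96°
|L| = 5 · 128.06 / 10310 ≈ 0.062105
Gain = 20 log₁₀(0.062105) ≈ -24.14 dB
∠L = 51.34° − 164.81° = -113.47°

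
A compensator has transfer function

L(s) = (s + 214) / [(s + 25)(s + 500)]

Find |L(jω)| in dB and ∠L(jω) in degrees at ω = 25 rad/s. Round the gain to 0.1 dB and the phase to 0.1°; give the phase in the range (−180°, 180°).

-38.3 dB, -41.2°

At s = jω = j25:
zero (s+214): 214 + j25 → |·| = √(214²+25²) = √46421 ≈ 215.46, ∠ = arctan(25/214) ≈ 6.66°
pole (s+25): 25 + j25 → |·| = √(25²+25²) = √1250 ≈ 35.355, ∠ = arctan(25/25) ≈ 45.00°
pole (s+500): 500 + j25 → |·| = √(500²+25²) = √250625 ≈ 500.62, ∠ = arctan(25/500) ≈ 2.86°
|L| = 1 · 215.46 / 17699 ≈ 0.012174
Gain = 20 log₁₀(0.012174) ≈ -38.29 dB
∠L = 6.66° − 47.86° = -41.20°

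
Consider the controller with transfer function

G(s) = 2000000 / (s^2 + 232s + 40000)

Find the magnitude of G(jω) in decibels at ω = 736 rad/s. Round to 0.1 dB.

At s = jω = j736:
quadratic: (j736)² + 232·j736 + 40000 = -501696 + j170752 → |·| ≈ 5.2996e+05, ∠ ≈ 161.20°
|G| = 2000000 / 5.2996e+05 ≈ 3.7739
Gain = 20 log₁₀(3.7739) ≈ 11.54 dB

11.5 dB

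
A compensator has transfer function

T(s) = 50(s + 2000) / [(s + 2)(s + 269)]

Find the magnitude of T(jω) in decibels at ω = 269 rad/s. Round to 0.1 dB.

At s = jω = j269:
zero (s+2000): 2000 + j269 → |·| = √(2000²+269²) = √4072361 ≈ 2018, ∠ = arctan(269/2000) ≈ 7.66°
pole (s+2): 2 + j269 → |·| = √(2²+269²) = √72365 ≈ 269.01, ∠ = arctan(269/2) ≈ 89.57°
pole (s+269): 269 + j269 → |·| = √(269²+269²) = √144722 ≈ 380.42, ∠ = arctan(269/269) ≈ 45.00°
|T| = 50 · 2018 / 1.0234e+05 ≈ 0.98593
Gain = 20 log₁₀(0.98593) ≈ -0.12 dB

-0.1 dB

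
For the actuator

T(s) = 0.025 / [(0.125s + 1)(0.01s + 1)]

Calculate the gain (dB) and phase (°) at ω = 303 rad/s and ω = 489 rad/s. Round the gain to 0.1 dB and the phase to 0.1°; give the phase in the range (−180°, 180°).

ω = 303: -73.7 dB, -160.2°; ω = 489: -81.7 dB, -167.5°

At ω = 303 rad/s:
pole (1 + j303·0.125) = 1 + j37.875 → |·| ≈ 37.888, ∠ ≈ 88.49°
pole (1 + j303·0.01) = 1 + j3.03 → |·| ≈ 3.1908, ∠ ≈ 71.74°
|T| = 0.025 · 1 / (37.888 · 3.1908) ≈ 0.00020679
Gain = 20 log₁₀(0.00020679) ≈ -73.69 dB
∠T = (0°) − (88.49° + 71.74°) = -160.23°

At ω = 489 rad/s:
pole (1 + j489·0.125) = 1 + j61.125 → |·| ≈ 61.133, ∠ ≈ 89.06°
pole (1 + j489·0.01) = 1 + j4.89 → |·| ≈ 4.9912, ∠ ≈ 78.44°
|T| = 0.025 · 1 / (61.133 · 4.9912) ≈ 8.1933e-05
Gain = 20 log₁₀(8.1933e-05) ≈ -81.73 dB
∠T = (0°) − (89.06° + 78.44°) = -167.50°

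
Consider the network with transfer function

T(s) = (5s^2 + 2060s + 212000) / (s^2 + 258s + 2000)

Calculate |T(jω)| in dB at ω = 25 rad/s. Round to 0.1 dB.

30.3 dB

Substitute s = j25:
Numerator: 5(j25)^2 + 2060(j25) + 212000 = 208875 + j51500
Denominator: (j25)^2 + 258(j25) + 2000 = 1375 + j6450
|N| = √(208875² + 51500²) ≈ 2.1513e+05, ∠N ≈ 13.85°
|D| = √(1375² + 6450²) ≈ 6594.9, ∠D ≈ 77.97°
|T| = 2.1513e+05 / 6594.9 ≈ 32.621
Gain = 20 log₁₀(32.621) ≈ 30.27 dB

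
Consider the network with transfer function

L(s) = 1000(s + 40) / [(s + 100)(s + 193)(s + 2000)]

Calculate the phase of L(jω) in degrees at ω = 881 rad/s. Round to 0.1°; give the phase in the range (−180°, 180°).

At s = jω = j881:
zero (s+40): 40 + j881 → |·| = √(40²+881²) = √777761 ≈ 881.91, ∠ = arctan(881/40) ≈ 87.40°
pole (s+100): 100 + j881 → |·| = √(100²+881²) = √786161 ≈ 886.66, ∠ = arctan(881/100) ≈ 83.52°
pole (s+193): 193 + j881 → |·| = √(193²+881²) = √813410 ≈ 901.89, ∠ = arctan(881/193) ≈ 77.64°
pole (s+2000): 2000 + j881 → |·| = √(2000²+881²) = √4776161 ≈ 2185.4, ∠ = arctan(881/2000) ≈ 23.77°
∠L = 87.40° − 184.93° = -97.53°

-97.5°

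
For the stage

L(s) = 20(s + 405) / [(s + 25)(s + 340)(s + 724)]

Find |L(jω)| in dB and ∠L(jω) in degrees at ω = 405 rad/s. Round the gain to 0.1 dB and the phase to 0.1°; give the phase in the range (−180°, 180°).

At s = jω = j405:
zero (s+405): 405 + j405 → |·| = √(405²+405²) = √328050 ≈ 572.76, ∠ = arctan(405/405) ≈ 45.00°
pole (s+25): 25 + j405 → |·| = √(25²+405²) = √164650 ≈ 405.77, ∠ = arctan(405/25) ≈ 86.47°
pole (s+340): 340 + j405 → |·| = √(340²+405²) = √279625 ≈ 528.8, ∠ = arctan(405/340) ≈ 49.99°
pole (s+724): 724 + j405 → |·| = √(724²+405²) = √688201 ≈ 829.58, ∠ = arctan(405/724) ≈ 29.22°
|L| = 20 · 572.76 / 1.78e+08 ≈ 6.4355e-05
Gain = 20 log₁₀(6.4355e-05) ≈ -83.83 dB
∠L = 45.00° − 165.68° = -120.68°

-83.8 dB, -120.7°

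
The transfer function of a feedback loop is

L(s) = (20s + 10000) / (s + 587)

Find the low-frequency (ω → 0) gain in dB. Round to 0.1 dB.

L(0) = 10000 / 587 ≈ 17.036
20 log₁₀(17.036) ≈ 24.63 dB

24.6 dB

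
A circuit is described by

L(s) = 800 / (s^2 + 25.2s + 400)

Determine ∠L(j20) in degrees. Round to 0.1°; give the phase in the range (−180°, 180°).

At s = jω = j20:
quadratic: (j20)² + 25.2·j20 + 400 = 0 + j504 → |·| ≈ 504, ∠ ≈ 90.00°
∠L = 0.00° − 90.00° = -90.00°

-90.0°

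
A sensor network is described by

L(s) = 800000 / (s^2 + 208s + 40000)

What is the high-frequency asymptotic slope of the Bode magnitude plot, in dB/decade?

Each pole contributes −20 dB/decade at high frequency; each zero contributes +20 dB/decade.
Net: 0 zero(s) − 2 pole(s) → -40 dB/decade.

-40 dB/decade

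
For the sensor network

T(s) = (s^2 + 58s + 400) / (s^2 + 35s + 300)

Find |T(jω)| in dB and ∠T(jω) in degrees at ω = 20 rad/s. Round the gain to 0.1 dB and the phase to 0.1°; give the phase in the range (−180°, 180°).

4.3 dB, -8.1°

Substitute s = j20:
Numerator: (j20)^2 + 58(j20) + 400 = 0 + j1160
Denominator: (j20)^2 + 35(j20) + 300 = -100 + j700
|N| = √(0² + 1160²) ≈ 1160, ∠N ≈ 90.00°
|D| = √(100² + 700²) ≈ 707.11, ∠D ≈ 98.13°
|T| = 1160 / 707.11 ≈ 1.6405
Gain = 20 log₁₀(1.6405) ≈ 4.30 dB
∠T = 90.00° − 98.13° = -8.13°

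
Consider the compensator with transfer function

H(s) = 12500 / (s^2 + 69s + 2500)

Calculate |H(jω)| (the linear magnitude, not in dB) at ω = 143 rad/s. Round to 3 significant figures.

0.610

At s = jω = j143:
quadratic: (j143)² + 69·j143 + 2500 = -17949 + j9867 → |·| ≈ 20482, ∠ ≈ 151.20°
|H| = 12500 / 20482 ≈ 0.61029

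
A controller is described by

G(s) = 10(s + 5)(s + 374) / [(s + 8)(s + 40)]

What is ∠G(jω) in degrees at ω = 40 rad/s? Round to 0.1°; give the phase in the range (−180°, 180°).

-34.7°

At s = jω = j40:
zero (s+5): 5 + j40 → |·| = √(5²+40²) = √1625 ≈ 40.311, ∠ = arctan(40/5) ≈ 82.87°
zero (s+374): 374 + j40 → |·| = √(374²+40²) = √141476 ≈ 376.13, ∠ = arctan(40/374) ≈ 6.10°
pole (s+8): 8 + j40 → |·| = √(8²+40²) = √1664 ≈ 40.792, ∠ = arctan(40/8) ≈ 78.69°
pole (s+40): 40 + j40 → |·| = √(40²+40²) = √3200 ≈ 56.569, ∠ = arctan(40/40) ≈ 45.00°
∠G = 88.97° − 123.69° = -34.72°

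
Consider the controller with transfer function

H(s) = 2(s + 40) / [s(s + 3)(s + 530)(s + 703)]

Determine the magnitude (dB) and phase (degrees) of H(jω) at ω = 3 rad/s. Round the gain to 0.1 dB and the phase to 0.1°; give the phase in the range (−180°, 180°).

-95.4 dB, -131.3°

At s = jω = j3:
zero (s+40): 40 + j3 → |·| = √(40²+3²) = √1609 ≈ 40.112, ∠ = arctan(3/40) ≈ 4.29°
pole (s+3): 3 + j3 → |·| = √(3²+3²) = √18 ≈ 4.2426, ∠ = arctan(3/3) ≈ 45.00°
pole (s+530): 530 + j3 → |·| = √(530²+3²) = √280909 ≈ 530.01, ∠ = arctan(3/530) ≈ 0.32°
pole (s+703): 703 + j3 → |·| = √(703²+3²) = √494218 ≈ 703.01, ∠ = arctan(3/703) ≈ 0.24°
pole at origin: |s| = 3, ∠ = 90.00° (in denominator)
|H| = 2 · 40.112 / 4.7424e+06 ≈ 1.6916e-05
Gain = 20 log₁₀(1.6916e-05) ≈ -95.43 dB
∠H = 4.29° − 135.56° = -131.27°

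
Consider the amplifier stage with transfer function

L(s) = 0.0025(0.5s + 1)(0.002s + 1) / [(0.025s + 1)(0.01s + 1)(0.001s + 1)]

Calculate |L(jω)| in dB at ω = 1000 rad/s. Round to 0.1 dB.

At ω = 1000 rad/s:
zero (1 + j1000·0.5) = 1 + j500 → |·| ≈ 500, ∠ ≈ 89.89°
zero (1 + j1000·0.002) = 1 + j2 → |·| ≈ 2.2361, ∠ ≈ 63.43°
pole (1 + j1000·0.025) = 1 + j25 → |·| ≈ 25.02, ∠ ≈ 87.71°
pole (1 + j1000·0.01) = 1 + j10 → |·| ≈ 10.05, ∠ ≈ 84.29°
pole (1 + j1000·0.001) = 1 + j1 → |·| ≈ 1.4142, ∠ ≈ 45.00°
|L| = 0.0025 · 500 · 2.2361 / (25.02 · 10.05 · 1.4142) ≈ 0.0078603
Gain = 20 log₁₀(0.0078603) ≈ -42.09 dB

-42.1 dB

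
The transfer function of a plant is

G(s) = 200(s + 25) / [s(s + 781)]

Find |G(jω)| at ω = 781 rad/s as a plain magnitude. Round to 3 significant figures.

At s = jω = j781:
zero (s+25): 25 + j781 → |·| = √(25²+781²) = √610586 ≈ 781.4, ∠ = arctan(781/25) ≈ 88.17°
pole (s+781): 781 + j781 → |·| = √(781²+781²) = √1219922 ≈ 1104.5, ∠ = arctan(781/781) ≈ 45.00°
pole at origin: |s| = 781, ∠ = 90.00° (in denominator)
|G| = 200 · 781.4 / 8.6261e+05 ≈ 0.18117

0.181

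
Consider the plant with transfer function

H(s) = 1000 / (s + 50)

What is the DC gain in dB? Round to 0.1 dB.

26.0 dB

H(0) = 1000 / 50 = 20
20 log₁₀(20) ≈ 26.02 dB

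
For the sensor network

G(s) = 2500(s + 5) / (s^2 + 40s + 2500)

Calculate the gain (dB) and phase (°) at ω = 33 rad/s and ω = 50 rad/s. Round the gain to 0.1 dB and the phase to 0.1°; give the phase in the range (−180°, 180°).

ω = 33: 32.7 dB, 38.3°; ω = 50: 36.0 dB, -5.7°

At s = jω = j33:
zero (s+5): 5 + j33 → |·| = √(5²+33²) = √1114 ≈ 33.377, ∠ = arctan(33/5) ≈ 81.38°
quadratic: (j33)² + 40·j33 + 2500 = 1411 + j1320 → |·| ≈ 1932.2, ∠ ≈ 43.09°
|G| = 2500 · 33.377 / 1932.2 ≈ 43.185
Gain = 20 log₁₀(43.185) ≈ 32.71 dB
∠G = 81.38° − 43.09° = 38.29°

At s = jω = j50:
zero (s+5): 5 + j50 → |·| = √(5²+50²) = √2525 ≈ 50.249, ∠ = arctan(50/5) ≈ 84.29°
quadratic: (j50)² + 40·j50 + 2500 = 0 + j2000 → |·| ≈ 2000, ∠ ≈ 90.00°
|G| = 2500 · 50.249 / 2000 ≈ 62.811
Gain = 20 log₁₀(62.811) ≈ 35.96 dB
∠G = 84.29° − 90.00° = -5.71°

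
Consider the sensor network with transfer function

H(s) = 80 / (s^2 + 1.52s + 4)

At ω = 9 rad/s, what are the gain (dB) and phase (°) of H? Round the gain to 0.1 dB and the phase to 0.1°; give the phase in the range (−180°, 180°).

0.2 dB, -169.9°

At s = jω = j9:
quadratic: (j9)² + 1.52·j9 + 4 = -77 + j13.68 → |·| ≈ 78.206, ∠ ≈ 169.93°
|H| = 80 / 78.206 ≈ 1.0229
Gain = 20 log₁₀(1.0229) ≈ 0.20 dB
∠H = 0.00° − 169.93° = -169.93°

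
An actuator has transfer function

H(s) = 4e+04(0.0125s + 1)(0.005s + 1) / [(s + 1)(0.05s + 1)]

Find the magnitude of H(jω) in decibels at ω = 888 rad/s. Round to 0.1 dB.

34.2 dB

At ω = 888 rad/s:
zero (1 + j888·0.0125) = 1 + j11.1 → |·| ≈ 11.145, ∠ ≈ 84.85°
zero (1 + j888·0.005) = 1 + j4.44 → |·| ≈ 4.5512, ∠ ≈ 77.31°
pole (1 + j888·1) = 1 + j888 → |·| ≈ 888, ∠ ≈ 89.94°
pole (1 + j888·0.05) = 1 + j44.4 → |·| ≈ 44.411, ∠ ≈ 88.71°
|H| = 4e+04 · 11.145 · 4.5512 / (888 · 44.411) ≈ 51.447
Gain = 20 log₁₀(51.447) ≈ 34.23 dB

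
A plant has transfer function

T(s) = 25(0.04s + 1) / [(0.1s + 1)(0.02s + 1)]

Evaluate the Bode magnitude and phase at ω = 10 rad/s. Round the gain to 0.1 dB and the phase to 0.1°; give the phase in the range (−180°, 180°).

At ω = 10 rad/s:
zero (1 + j10·0.04) = 1 + j0.4 → |·| ≈ 1.077, ∠ ≈ 21.80°
pole (1 + j10·0.1) = 1 + j1 → |·| ≈ 1.4142, ∠ ≈ 45.00°
pole (1 + j10·0.02) = 1 + j0.2 → |·| ≈ 1.0198, ∠ ≈ 11.31°
|T| = 25 · 1.077 / (1.4142 · 1.0198) ≈ 18.669
Gain = 20 log₁₀(18.669) ≈ 25.42 dB
∠T = (21.80°) − (45.00° + 11.31°) = -34.51°

25.4 dB, -34.5°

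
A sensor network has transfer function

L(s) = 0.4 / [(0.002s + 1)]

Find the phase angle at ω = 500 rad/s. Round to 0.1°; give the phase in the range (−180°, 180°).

-45.0°

At ω = 500 rad/s:
pole (1 + j500·0.002) = 1 + j1 → |·| ≈ 1.4142, ∠ ≈ 45.00°
∠L = (0°) − (45.00°) = -45.00°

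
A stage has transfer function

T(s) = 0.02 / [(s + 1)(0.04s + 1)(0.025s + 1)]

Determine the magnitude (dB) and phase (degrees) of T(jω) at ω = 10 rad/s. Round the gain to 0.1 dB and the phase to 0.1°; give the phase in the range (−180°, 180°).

At ω = 10 rad/s:
pole (1 + j10·1) = 1 + j10 → |·| ≈ 10.05, ∠ ≈ 84.29°
pole (1 + j10·0.04) = 1 + j0.4 → |·| ≈ 1.077, ∠ ≈ 21.80°
pole (1 + j10·0.025) = 1 + j0.25 → |·| ≈ 1.0308, ∠ ≈ 14.04°
|T| = 0.02 · 1 / (10.05 · 1.077 · 1.0308) ≈ 0.0017926
Gain = 20 log₁₀(0.0017926) ≈ -54.93 dB
∠T = (0°) − (84.29° + 21.80° + 14.04°) = -120.13°

-54.9 dB, -120.1°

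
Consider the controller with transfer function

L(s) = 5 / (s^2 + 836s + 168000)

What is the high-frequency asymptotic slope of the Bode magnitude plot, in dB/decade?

-40 dB/decade

Each pole contributes −20 dB/decade at high frequency; each zero contributes +20 dB/decade.
Net: 0 zero(s) − 2 pole(s) → -40 dB/decade.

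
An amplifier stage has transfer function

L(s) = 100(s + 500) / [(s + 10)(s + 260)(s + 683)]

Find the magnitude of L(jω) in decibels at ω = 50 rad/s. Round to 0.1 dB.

At s = jω = j50:
zero (s+500): 500 + j50 → |·| = √(500²+50²) = √252500 ≈ 502.49, ∠ = arctan(50/500) ≈ 5.71°
pole (s+10): 10 + j50 → |·| = √(10²+50²) = √2600 ≈ 50.99, ∠ = arctan(50/10) ≈ 78.69°
pole (s+260): 260 + j50 → |·| = √(260²+50²) = √70100 ≈ 264.76, ∠ = arctan(50/260) ≈ 10.89°
pole (s+683): 683 + j50 → |·| = √(683²+50²) = √468989 ≈ 684.83, ∠ = arctan(50/683) ≈ 4.19°
|L| = 100 · 502.49 / 9.2453e+06 ≈ 0.0054351
Gain = 20 log₁₀(0.0054351) ≈ -45.30 dB

-45.3 dB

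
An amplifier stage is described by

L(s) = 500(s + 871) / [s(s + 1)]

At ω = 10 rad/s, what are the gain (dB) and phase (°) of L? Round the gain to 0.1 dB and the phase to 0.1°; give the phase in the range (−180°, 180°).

At s = jω = j10:
zero (s+871): 871 + j10 → |·| = √(871²+10²) = √758741 ≈ 871.06, ∠ = arctan(10/871) ≈ 0.66°
pole (s+1): 1 + j10 → |·| = √(1²+10²) = √101 ≈ 10.05, ∠ = arctan(10/1) ≈ 84.29°
pole at origin: |s| = 10, ∠ = 90.00° (in denominator)
|L| = 500 · 871.06 / 100.5 ≈ 4333.6
Gain = 20 log₁₀(4333.6) ≈ 72.74 dB
∠L = 0.66° − 174.29° = -173.63°

72.7 dB, -173.6°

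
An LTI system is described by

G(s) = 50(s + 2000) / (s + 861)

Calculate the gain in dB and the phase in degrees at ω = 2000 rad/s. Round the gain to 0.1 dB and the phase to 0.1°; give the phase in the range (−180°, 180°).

36.3 dB, -21.7°

At s = jω = j2000:
zero (s+2000): 2000 + j2000 → |·| = √(2000²+2000²) = √8000000 ≈ 2828.4, ∠ = arctan(2000/2000) ≈ 45.00°
pole (s+861): 861 + j2000 → |·| = √(861²+2000²) = √4741321 ≈ 2177.5, ∠ = arctan(2000/861) ≈ 66.71°
|G| = 50 · 2828.4 / 2177.5 ≈ 64.946
Gain = 20 log₁₀(64.946) ≈ 36.25 dB
∠G = 45.00° − 66.71° = -21.71°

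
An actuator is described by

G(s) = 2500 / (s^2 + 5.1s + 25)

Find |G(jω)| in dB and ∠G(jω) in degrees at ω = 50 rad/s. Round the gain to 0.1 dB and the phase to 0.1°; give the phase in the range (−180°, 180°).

0.0 dB, -174.1°

At s = jω = j50:
quadratic: (j50)² + 5.1·j50 + 25 = -2475 + j255 → |·| ≈ 2488.1, ∠ ≈ 174.12°
|G| = 2500 / 2488.1 ≈ 1.0048
Gain = 20 log₁₀(1.0048) ≈ 0.04 dB
∠G = 0.00° − 174.12° = -174.12°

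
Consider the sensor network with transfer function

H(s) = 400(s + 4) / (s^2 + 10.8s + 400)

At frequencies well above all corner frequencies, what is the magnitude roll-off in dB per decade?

-20 dB/decade

Each pole contributes −20 dB/decade at high frequency; each zero contributes +20 dB/decade.
Net: 1 zero(s) − 2 pole(s) → -20 dB/decade.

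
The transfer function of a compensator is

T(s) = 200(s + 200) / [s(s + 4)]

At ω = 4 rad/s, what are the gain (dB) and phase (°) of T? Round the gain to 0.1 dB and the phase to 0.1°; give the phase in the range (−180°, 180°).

At s = jω = j4:
zero (s+200): 200 + j4 → |·| = √(200²+4²) = √40016 ≈ 200.04, ∠ = arctan(4/200) ≈ 1.15°
pole (s+4): 4 + j4 → |·| = √(4²+4²) = √32 ≈ 5.6569, ∠ = arctan(4/4) ≈ 45.00°
pole at origin: |s| = 4, ∠ = 90.00° (in denominator)
|T| = 200 · 200.04 / 22.628 ≈ 1768.1
Gain = 20 log₁₀(1768.1) ≈ 64.95 dB
∠T = 1.15° − 135.00° = -133.85°

65.0 dB, -133.9°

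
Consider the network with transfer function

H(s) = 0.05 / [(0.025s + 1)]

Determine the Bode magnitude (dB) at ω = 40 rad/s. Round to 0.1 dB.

-29.0 dB

At ω = 40 rad/s:
pole (1 + j40·0.025) = 1 + j1 → |·| ≈ 1.4142, ∠ ≈ 45.00°
|H| = 0.05 · 1 / (1.4142) ≈ 0.035356
Gain = 20 log₁₀(0.035356) ≈ -29.03 dB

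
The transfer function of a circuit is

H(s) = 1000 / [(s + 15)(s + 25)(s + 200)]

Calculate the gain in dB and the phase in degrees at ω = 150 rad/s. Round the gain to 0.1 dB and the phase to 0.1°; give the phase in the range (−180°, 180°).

At s = jω = j150:
pole (s+15): 15 + j150 → |·| = √(15²+150²) = √22725 ≈ 150.75, ∠ = arctan(150/15) ≈ 84.29°
pole (s+25): 25 + j150 → |·| = √(25²+150²) = √23125 ≈ 152.07, ∠ = arctan(150/25) ≈ 80.54°
pole (s+200): 200 + j150 → |·| = √(200²+150²) = √62500 ≈ 250, ∠ = arctan(150/200) ≈ 36.87°
|H| = 1000 / 5.7311e+06 ≈ 0.00017449
Gain = 20 log₁₀(0.00017449) ≈ -75.16 dB
∠H = 0.00° − 201.70° = -201.70° ≡ 158.30° (principal value)

-75.2 dB, 158.3°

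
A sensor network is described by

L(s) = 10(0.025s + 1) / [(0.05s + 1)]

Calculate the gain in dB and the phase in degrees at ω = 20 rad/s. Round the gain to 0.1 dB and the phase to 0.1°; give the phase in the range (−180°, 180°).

At ω = 20 rad/s:
zero (1 + j20·0.025) = 1 + j0.5 → |·| ≈ 1.118, ∠ ≈ 26.57°
pole (1 + j20·0.05) = 1 + j1 → |·| ≈ 1.4142, ∠ ≈ 45.00°
|L| = 10 · 1.118 / (1.4142) ≈ 7.9055
Gain = 20 log₁₀(7.9055) ≈ 17.96 dB
∠L = (26.57°) − (45.00°) = -18.43°

18.0 dB, -18.4°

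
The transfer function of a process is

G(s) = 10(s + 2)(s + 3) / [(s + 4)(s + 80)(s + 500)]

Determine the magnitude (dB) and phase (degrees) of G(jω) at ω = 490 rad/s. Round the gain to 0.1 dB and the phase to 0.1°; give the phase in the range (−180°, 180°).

-37.0 dB, -35.3°

At s = jω = j490:
zero (s+2): 2 + j490 → |·| = √(2²+490²) = √240104 ≈ 490, ∠ = arctan(490/2) ≈ 89.77°
zero (s+3): 3 + j490 → |·| = √(3²+490²) = √240109 ≈ 490.01, ∠ = arctan(490/3) ≈ 89.65°
pole (s+4): 4 + j490 → |·| = √(4²+490²) = √240116 ≈ 490.02, ∠ = arctan(490/4) ≈ 89.53°
pole (s+80): 80 + j490 → |·| = √(80²+490²) = √246500 ≈ 496.49, ∠ = arctan(490/80) ≈ 80.73°
pole (s+500): 500 + j490 → |·| = √(500²+490²) = √490100 ≈ 700.07, ∠ = arctan(490/500) ≈ 44.42°
|G| = 10 · 2.401e+05 / 1.7032e+08 ≈ 0.014097
Gain = 20 log₁₀(0.014097) ≈ -37.02 dB
∠G = 179.42° − 214.68° = -35.26°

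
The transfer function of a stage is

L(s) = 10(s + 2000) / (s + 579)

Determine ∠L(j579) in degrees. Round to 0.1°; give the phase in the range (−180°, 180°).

At s = jω = j579:
zero (s+2000): 2000 + j579 → |·| = √(2000²+579²) = √4335241 ≈ 2082.1, ∠ = arctan(579/2000) ≈ 16.15°
pole (s+579): 579 + j579 → |·| = √(579²+579²) = √670482 ≈ 818.83, ∠ = arctan(579/579) ≈ 45.00°
∠L = 16.15° − 45.00° = -28.85°

-28.9°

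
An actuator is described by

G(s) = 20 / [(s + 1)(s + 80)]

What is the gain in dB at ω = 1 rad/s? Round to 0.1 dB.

At s = jω = j1:
pole (s+1): 1 + j1 → |·| = √(1²+1²) = √2 ≈ 1.4142, ∠ = arctan(1/1) ≈ 45.00°
pole (s+80): 80 + j1 → |·| = √(80²+1²) = √6401 ≈ 80.006, ∠ = arctan(1/80) ≈ 0.72°
|G| = 20 / 113.14 ≈ 0.17677
Gain = 20 log₁₀(0.17677) ≈ -15.05 dB

-15.1 dB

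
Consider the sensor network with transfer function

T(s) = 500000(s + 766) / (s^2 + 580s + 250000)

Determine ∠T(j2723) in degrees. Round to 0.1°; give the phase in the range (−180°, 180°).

At s = jω = j2723:
zero (s+766): 766 + j2723 → |·| = √(766²+2723²) = √8001485 ≈ 2828.7, ∠ = arctan(2723/766) ≈ 74.29°
quadratic: (j2723)² + 580·j2723 + 250000 = -7164729 + j1579340 → |·| ≈ 7.3367e+06, ∠ ≈ 167.57°
∠T = 74.29° − 167.57° = -93.28°

-93.3°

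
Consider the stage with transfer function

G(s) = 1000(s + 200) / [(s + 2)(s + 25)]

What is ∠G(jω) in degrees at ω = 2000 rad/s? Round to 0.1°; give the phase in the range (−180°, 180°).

-94.9°

At s = jω = j2000:
zero (s+200): 200 + j2000 → |·| = √(200²+2000²) = √4040000 ≈ 2010, ∠ = arctan(2000/200) ≈ 84.29°
pole (s+2): 2 + j2000 → |·| = √(2²+2000²) = √4000004 ≈ 2000, ∠ = arctan(2000/2) ≈ 89.94°
pole (s+25): 25 + j2000 → |·| = √(25²+2000²) = √4000625 ≈ 2000.2, ∠ = arctan(2000/25) ≈ 89.28°
∠G = 84.29° − 179.22° = -94.93°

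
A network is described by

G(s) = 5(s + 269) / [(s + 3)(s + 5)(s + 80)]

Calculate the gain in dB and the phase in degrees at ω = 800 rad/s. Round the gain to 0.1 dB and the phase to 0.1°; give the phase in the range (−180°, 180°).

-101.7 dB, 167.7°

At s = jω = j800:
zero (s+269): 269 + j800 → |·| = √(269²+800²) = √712361 ≈ 844.01, ∠ = arctan(800/269) ≈ 71.41°
pole (s+3): 3 + j800 → |·| = √(3²+800²) = √640009 ≈ 800.01, ∠ = arctan(800/3) ≈ 89.79°
pole (s+5): 5 + j800 → |·| = √(5²+800²) = √640025 ≈ 800.02, ∠ = arctan(800/5) ≈ 89.64°
pole (s+80): 80 + j800 → |·| = √(80²+800²) = √646400 ≈ 803.99, ∠ = arctan(800/80) ≈ 84.29°
|G| = 5 · 844.01 / 5.1457e+08 ≈ 8.2011e-06
Gain = 20 log₁₀(8.2011e-06) ≈ -101.72 dB
∠G = 71.41° − 263.72° = -192.31° ≡ 167.69° (principal value)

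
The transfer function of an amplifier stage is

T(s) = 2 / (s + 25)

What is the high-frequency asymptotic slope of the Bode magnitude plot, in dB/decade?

-20 dB/decade

Each pole contributes −20 dB/decade at high frequency; each zero contributes +20 dB/decade.
Net: 0 zero(s) − 1 pole(s) → -20 dB/decade.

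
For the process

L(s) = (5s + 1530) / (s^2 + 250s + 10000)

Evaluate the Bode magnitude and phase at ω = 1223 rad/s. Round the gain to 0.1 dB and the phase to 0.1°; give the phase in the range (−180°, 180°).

Substitute s = j1223:
Numerator: 5(j1223) + 1530 = 1530 + j6115
Denominator: (j1223)^2 + 250(j1223) + 10000 = -1485729 + j305750
|N| = √(1530² + 6115²) ≈ 6303.5, ∠N ≈ 75.95°
|D| = √(1485729² + 305750²) ≈ 1.5169e+06, ∠D ≈ 168.37°
|L| = 6303.5 / 1.5169e+06 ≈ 0.0041555
Gain = 20 log₁₀(0.0041555) ≈ -47.63 dB
∠L = 75.95° − 168.37° = -92.42°

-47.6 dB, -92.4°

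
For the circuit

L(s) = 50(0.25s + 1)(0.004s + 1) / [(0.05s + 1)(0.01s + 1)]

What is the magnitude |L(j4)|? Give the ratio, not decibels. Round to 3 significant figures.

At ω = 4 rad/s:
zero (1 + j4·0.25) = 1 + j1 → |·| ≈ 1.4142, ∠ ≈ 45.00°
zero (1 + j4·0.004) = 1 + j0.016 → |·| ≈ 1.0001, ∠ ≈ 0.92°
pole (1 + j4·0.05) = 1 + j0.2 → |·| ≈ 1.0198, ∠ ≈ 11.31°
pole (1 + j4·0.01) = 1 + j0.04 → |·| ≈ 1.0008, ∠ ≈ 2.29°
|L| = 50 · 1.4142 · 1.0001 / (1.0198 · 1.0008) ≈ 69.289

69.3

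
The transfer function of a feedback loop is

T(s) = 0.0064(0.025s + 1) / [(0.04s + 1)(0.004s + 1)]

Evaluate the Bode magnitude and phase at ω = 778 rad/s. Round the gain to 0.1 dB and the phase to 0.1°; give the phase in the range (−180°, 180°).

-58.2 dB, -73.3°

At ω = 778 rad/s:
zero (1 + j778·0.025) = 1 + j19.45 → |·| ≈ 19.476, ∠ ≈ 87.06°
pole (1 + j778·0.04) = 1 + j31.12 → |·| ≈ 31.136, ∠ ≈ 88.16°
pole (1 + j778·0.004) = 1 + j3.112 → |·| ≈ 3.2687, ∠ ≈ 72.19°
|T| = 0.0064 · 19.476 / (31.136 · 3.2687) ≈ 0.0012247
Gain = 20 log₁₀(0.0012247) ≈ -58.24 dB
∠T = (87.06°) − (88.16° + 72.19°) = -73.29°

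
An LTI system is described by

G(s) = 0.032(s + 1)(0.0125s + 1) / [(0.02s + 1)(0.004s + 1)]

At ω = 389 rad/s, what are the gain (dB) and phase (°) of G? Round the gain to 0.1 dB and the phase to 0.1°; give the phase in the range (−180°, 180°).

At ω = 389 rad/s:
zero (1 + j389·1) = 1 + j389 → |·| ≈ 389, ∠ ≈ 89.85°
zero (1 + j389·0.0125) = 1 + j4.8625 → |·| ≈ 4.9643, ∠ ≈ 78.38°
pole (1 + j389·0.02) = 1 + j7.78 → |·| ≈ 7.844, ∠ ≈ 82.68°
pole (1 + j389·0.004) = 1 + j1.556 → |·| ≈ 1.8496, ∠ ≈ 57.27°
|G| = 0.032 · 389 · 4.9643 / (7.844 · 1.8496) ≈ 4.2593
Gain = 20 log₁₀(4.2593) ≈ 12.59 dB
∠G = (89.85° + 78.38°) − (82.68° + 57.27°) = 28.28°

12.6 dB, 28.3°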